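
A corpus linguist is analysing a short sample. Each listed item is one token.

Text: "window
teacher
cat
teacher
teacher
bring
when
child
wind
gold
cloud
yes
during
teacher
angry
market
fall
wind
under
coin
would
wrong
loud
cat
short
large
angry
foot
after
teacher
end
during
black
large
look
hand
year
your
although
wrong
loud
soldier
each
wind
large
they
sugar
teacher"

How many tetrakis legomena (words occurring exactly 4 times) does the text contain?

Frequencies: teacher:6, wind:3, large:3, cat:2, during:2, angry:2, wrong:2, loud:2, window:1, bring:1, when:1, child:1, gold:1, cloud:1, yes:1, market:1, fall:1, under:1, coin:1, would:1, … (14 more, each freq 1)
Words with frequency 4: (none)

0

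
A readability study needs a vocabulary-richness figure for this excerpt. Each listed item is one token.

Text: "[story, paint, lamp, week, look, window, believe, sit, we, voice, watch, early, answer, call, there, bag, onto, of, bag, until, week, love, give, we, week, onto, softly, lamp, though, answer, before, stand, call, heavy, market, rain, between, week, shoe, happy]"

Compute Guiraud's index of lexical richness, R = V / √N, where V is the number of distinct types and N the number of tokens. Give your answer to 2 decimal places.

4.90

N = 40, V = 31.
√N = 6.324555
R = 31 / 6.324555 = 4.90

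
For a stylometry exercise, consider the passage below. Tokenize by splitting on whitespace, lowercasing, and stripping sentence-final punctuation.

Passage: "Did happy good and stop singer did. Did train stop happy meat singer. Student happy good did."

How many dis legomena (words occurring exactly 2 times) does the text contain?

Frequencies: did:4, happy:3, good:2, stop:2, singer:2, and:1, train:1, meat:1, student:1
Words with frequency 2: good, singer, stop

3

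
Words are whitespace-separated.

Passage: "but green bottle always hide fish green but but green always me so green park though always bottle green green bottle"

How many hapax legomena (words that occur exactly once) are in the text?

6

Frequencies: green:6, but:3, bottle:3, always:3, hide:1, fish:1, me:1, so:1, park:1, though:1
Hapax (freq=1): fish, hide, me, park, so, though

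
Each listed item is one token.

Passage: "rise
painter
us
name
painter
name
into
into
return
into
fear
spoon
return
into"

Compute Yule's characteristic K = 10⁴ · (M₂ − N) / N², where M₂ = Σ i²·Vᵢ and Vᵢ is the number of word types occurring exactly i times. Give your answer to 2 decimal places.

918.37

Frequencies: into:4, painter:2, name:2, return:2, rise:1, us:1, fear:1, spoon:1
N = 14. Frequency spectrum: V_1=4, V_2=3, V_4=1
M₂ = 1²·4 + 2²·3 + 4²·1 = 32
K = 10000 × (32 − 14) / 14² = 918.37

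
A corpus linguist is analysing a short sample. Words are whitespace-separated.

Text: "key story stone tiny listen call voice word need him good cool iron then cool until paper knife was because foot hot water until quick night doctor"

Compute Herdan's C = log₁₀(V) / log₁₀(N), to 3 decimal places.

N = 27, V = 25.
log₁₀(V) = 1.397940, log₁₀(N) = 1.431364
C = 1.397940 / 1.431364 = 0.977

0.977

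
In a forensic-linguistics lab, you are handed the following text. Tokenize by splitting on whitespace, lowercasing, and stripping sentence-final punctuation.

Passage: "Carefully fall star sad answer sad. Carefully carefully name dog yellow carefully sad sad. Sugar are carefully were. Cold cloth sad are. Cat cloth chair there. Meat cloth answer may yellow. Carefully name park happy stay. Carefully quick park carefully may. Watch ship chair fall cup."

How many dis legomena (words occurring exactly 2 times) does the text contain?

8

Frequencies: carefully:8, sad:5, cloth:3, fall:2, answer:2, name:2, yellow:2, are:2, chair:2, may:2, park:2, star:1, dog:1, sugar:1, were:1, cold:1, cat:1, there:1, meat:1, happy:1, … (5 more, each freq 1)
Words with frequency 2: answer, are, chair, fall, may, name, park, yellow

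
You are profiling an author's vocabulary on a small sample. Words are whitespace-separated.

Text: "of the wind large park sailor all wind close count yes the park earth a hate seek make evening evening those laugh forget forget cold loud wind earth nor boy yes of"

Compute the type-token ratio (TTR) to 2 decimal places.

0.72

N = 32 tokens, V = 23 types.
TTR = V / N = 23 / 32 = 0.72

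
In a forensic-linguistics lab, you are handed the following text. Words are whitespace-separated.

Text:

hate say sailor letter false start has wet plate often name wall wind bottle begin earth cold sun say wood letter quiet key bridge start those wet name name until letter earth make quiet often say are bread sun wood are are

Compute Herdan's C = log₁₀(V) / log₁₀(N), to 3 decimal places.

N = 42, V = 27.
log₁₀(V) = 1.431364, log₁₀(N) = 1.623249
C = 1.431364 / 1.623249 = 0.882

0.882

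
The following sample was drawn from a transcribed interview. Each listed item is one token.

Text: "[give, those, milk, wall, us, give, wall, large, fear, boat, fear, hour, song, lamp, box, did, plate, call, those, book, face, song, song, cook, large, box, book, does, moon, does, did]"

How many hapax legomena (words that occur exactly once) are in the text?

Frequencies: song:3, give:2, those:2, wall:2, large:2, fear:2, box:2, did:2, book:2, does:2, milk:1, us:1, boat:1, hour:1, lamp:1, plate:1, call:1, face:1, cook:1, moon:1
Hapax (freq=1): boat, call, cook, face, hour, lamp, milk, moon, plate, us

10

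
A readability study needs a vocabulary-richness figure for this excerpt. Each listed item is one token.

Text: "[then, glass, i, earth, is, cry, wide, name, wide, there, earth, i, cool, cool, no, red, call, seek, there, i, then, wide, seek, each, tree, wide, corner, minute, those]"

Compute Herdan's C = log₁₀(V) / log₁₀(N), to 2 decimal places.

N = 29, V = 19.
log₁₀(V) = 1.278754, log₁₀(N) = 1.462398
C = 1.278754 / 1.462398 = 0.87

0.87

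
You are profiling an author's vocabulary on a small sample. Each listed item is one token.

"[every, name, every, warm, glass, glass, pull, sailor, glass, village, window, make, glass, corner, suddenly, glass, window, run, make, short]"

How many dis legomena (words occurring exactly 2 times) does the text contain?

3

Frequencies: glass:5, every:2, window:2, make:2, name:1, warm:1, pull:1, sailor:1, village:1, corner:1, suddenly:1, run:1, short:1
Words with frequency 2: every, make, window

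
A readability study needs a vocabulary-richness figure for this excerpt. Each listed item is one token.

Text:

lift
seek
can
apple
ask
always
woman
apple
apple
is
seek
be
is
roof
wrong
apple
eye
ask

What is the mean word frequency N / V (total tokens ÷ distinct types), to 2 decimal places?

1.50

N = 18 tokens, V = 12 types.
Mean frequency = N / V = 18 / 12 = 1.50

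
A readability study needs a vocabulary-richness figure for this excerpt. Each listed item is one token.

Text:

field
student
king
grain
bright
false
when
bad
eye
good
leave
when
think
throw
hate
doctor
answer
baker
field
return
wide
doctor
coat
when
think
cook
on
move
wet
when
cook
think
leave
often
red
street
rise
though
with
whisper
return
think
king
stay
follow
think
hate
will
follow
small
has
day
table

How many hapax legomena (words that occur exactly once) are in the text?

Frequencies: think:5, when:4, field:2, king:2, leave:2, hate:2, doctor:2, return:2, cook:2, follow:2, student:1, grain:1, bright:1, false:1, bad:1, eye:1, good:1, throw:1, answer:1, baker:1, … (18 more, each freq 1)
Hapax (freq=1): answer, bad, baker, bright, coat, day, eye, false, good, grain, has, move, often, on, red, rise, small, stay, street, student, table, though, throw, wet, whisper, wide, will, with

28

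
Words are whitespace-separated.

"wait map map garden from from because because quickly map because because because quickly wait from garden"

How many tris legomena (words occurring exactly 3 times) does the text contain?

2

Frequencies: because:5, map:3, from:3, wait:2, garden:2, quickly:2
Words with frequency 3: from, map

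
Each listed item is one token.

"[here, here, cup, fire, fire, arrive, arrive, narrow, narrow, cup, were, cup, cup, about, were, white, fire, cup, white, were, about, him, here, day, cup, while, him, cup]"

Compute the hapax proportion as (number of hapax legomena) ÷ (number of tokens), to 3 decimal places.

0.071

Frequencies: cup:7, here:3, fire:3, were:3, arrive:2, narrow:2, about:2, white:2, him:2, day:1, while:1
Hapax count = 2; token count = 28.
Ratio = 2 / 28 = 0.071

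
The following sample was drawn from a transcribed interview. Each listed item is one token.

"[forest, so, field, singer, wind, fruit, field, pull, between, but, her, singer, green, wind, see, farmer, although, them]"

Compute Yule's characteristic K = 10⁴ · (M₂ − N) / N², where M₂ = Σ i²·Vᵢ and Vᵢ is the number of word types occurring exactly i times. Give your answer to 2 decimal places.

Frequencies: field:2, singer:2, wind:2, forest:1, so:1, fruit:1, pull:1, between:1, but:1, her:1, green:1, see:1, farmer:1, although:1, them:1
N = 18. Frequency spectrum: V_1=12, V_2=3
M₂ = 1²·12 + 2²·3 = 24
K = 10000 × (24 − 18) / 18² = 185.19

185.19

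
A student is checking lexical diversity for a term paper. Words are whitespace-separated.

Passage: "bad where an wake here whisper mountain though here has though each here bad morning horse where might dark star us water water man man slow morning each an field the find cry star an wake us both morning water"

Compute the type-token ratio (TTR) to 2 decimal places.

0.60

N = 40 tokens, V = 24 types.
TTR = V / N = 24 / 40 = 0.60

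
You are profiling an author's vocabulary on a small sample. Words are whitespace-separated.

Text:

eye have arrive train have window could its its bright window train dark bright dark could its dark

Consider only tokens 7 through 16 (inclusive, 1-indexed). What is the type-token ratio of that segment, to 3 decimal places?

Segment tokens 7–16: could, its, its, bright, window, train, dark, bright, dark, could
Segment N = 10, segment V = 6.
TTR = 6 / 10 = 0.600

0.600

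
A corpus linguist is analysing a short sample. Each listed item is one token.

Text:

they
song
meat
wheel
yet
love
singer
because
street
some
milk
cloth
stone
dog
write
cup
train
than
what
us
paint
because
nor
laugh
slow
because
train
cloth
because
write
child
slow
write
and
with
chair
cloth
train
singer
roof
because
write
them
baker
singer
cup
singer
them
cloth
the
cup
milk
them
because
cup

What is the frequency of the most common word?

Frequencies: because:6, singer:4, cloth:4, write:4, cup:4, train:3, them:3, milk:2, slow:2, they:1, song:1, meat:1, wheel:1, yet:1, love:1, street:1, some:1, stone:1, dog:1, than:1, … (12 more, each freq 1)
Most common: 'because' with frequency 6.

6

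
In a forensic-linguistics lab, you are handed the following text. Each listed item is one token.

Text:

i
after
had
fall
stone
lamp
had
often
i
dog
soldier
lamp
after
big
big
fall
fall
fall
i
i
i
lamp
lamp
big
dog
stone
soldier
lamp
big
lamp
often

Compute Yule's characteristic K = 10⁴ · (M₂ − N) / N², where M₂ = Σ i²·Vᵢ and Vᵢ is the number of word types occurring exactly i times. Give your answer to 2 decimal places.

Frequencies: lamp:6, i:5, fall:4, big:4, after:2, had:2, stone:2, often:2, dog:2, soldier:2
N = 31. Frequency spectrum: V_2=6, V_4=2, V_5=1, V_6=1
M₂ = 2²·6 + 4²·2 + 5²·1 + 6²·1 = 117
K = 10000 × (117 − 31) / 31² = 894.90

894.90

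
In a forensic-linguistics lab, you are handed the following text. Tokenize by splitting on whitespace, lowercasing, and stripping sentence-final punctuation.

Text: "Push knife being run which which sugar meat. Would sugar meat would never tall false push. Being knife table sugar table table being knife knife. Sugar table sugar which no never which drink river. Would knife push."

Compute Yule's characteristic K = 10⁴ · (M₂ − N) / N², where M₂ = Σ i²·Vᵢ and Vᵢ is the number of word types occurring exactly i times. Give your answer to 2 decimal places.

Frequencies: knife:5, sugar:5, which:4, table:4, push:3, being:3, would:3, meat:2, never:2, run:1, tall:1, false:1, no:1, drink:1, river:1
N = 37. Frequency spectrum: V_1=6, V_2=2, V_3=3, V_4=2, V_5=2
M₂ = 1²·6 + 2²·2 + 3²·3 + 4²·2 + 5²·2 = 123
K = 10000 × (123 − 37) / 37² = 628.20

628.20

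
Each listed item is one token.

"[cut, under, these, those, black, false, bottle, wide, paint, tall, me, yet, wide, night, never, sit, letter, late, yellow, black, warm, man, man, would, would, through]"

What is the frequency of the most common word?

2

Frequencies: black:2, wide:2, man:2, would:2, cut:1, under:1, these:1, those:1, false:1, bottle:1, paint:1, tall:1, me:1, yet:1, night:1, never:1, sit:1, letter:1, late:1, yellow:1, … (2 more, each freq 1)
Most common: 'black' with frequency 2.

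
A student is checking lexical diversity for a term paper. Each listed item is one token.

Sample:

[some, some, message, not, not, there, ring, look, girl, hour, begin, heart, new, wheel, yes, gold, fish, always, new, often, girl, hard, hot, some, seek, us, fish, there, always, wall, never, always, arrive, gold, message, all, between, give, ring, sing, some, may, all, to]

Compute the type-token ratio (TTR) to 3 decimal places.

0.682

N = 44 tokens, V = 30 types.
TTR = V / N = 30 / 44 = 0.682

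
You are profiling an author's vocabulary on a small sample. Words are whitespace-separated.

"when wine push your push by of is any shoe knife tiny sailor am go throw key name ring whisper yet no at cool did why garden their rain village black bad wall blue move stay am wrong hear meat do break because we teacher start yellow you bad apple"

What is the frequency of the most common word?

2

Frequencies: push:2, am:2, bad:2, when:1, wine:1, your:1, by:1, of:1, is:1, any:1, shoe:1, knife:1, tiny:1, sailor:1, go:1, throw:1, key:1, name:1, ring:1, whisper:1, … (27 more, each freq 1)
Most common: 'push' with frequency 2.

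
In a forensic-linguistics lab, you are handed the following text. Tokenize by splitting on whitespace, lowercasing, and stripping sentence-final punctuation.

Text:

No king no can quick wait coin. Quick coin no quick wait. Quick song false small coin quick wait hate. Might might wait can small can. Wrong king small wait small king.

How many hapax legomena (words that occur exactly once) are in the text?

Frequencies: quick:5, wait:5, small:4, no:3, king:3, can:3, coin:3, might:2, song:1, false:1, hate:1, wrong:1
Hapax (freq=1): false, hate, song, wrong

4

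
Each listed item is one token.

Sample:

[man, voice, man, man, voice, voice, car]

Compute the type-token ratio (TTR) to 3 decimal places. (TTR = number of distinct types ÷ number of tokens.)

N = 7 tokens, V = 3 types.
TTR = V / N = 3 / 7 = 0.429

0.429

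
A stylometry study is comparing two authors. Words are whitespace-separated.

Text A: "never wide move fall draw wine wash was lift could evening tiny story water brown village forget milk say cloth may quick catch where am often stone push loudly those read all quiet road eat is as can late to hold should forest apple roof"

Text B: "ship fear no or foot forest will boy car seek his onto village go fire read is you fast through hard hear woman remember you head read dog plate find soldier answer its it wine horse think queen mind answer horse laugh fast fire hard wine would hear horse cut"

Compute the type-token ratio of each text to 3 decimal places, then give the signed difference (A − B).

TTR(A) = 45/45 = 1.000
TTR(B) = 40/50 = 0.800
Difference = 1.000 − 0.800 = 0.200

0.200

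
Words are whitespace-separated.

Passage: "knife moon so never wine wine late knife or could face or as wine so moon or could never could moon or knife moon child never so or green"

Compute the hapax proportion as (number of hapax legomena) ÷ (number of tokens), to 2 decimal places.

Frequencies: or:5, moon:4, knife:3, so:3, never:3, wine:3, could:3, late:1, face:1, as:1, child:1, green:1
Hapax count = 5; token count = 29.
Ratio = 5 / 29 = 0.17

0.17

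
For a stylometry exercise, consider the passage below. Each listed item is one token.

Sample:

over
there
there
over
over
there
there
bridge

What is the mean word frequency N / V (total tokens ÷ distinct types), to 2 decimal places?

N = 8 tokens, V = 3 types.
Mean frequency = N / V = 8 / 3 = 2.67

2.67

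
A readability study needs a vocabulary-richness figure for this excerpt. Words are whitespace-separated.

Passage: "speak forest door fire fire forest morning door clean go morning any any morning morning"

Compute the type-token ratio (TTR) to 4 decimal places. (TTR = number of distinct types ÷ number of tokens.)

0.5333

N = 15 tokens, V = 8 types.
TTR = V / N = 8 / 15 = 0.5333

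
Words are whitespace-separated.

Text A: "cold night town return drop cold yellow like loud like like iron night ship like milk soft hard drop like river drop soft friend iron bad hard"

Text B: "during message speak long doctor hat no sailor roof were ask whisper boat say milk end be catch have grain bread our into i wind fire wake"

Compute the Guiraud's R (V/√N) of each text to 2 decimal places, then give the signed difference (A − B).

A: V=16, N=27, R=3.08
B: V=27, N=27, R=5.20
Difference = 3.08 − 5.20 = -2.12

-2.12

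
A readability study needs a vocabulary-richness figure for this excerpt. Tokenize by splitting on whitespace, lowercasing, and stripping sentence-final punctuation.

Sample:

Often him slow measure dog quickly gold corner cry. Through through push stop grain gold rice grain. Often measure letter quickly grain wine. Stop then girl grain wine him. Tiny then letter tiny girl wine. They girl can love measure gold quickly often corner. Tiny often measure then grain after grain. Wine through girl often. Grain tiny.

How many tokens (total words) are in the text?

57

Tokens: often, him, slow, measure, dog, quickly, gold, corner, cry, through, through, push, stop, grain, gold, rice, grain, often, measure, letter, quickly, grain, wine, stop, then, girl, grain, wine, him, tiny, then, letter, tiny, girl, wine, they, girl, can, love, measure, gold, quickly, often, corner, tiny, often, measure, then, grain, after, grain, wine, through, girl, often, grain, tiny
N = 57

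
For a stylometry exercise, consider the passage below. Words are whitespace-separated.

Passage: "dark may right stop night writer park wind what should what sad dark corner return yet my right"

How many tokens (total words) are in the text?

Tokens: dark, may, right, stop, night, writer, park, wind, what, should, what, sad, dark, corner, return, yet, my, right
N = 18

18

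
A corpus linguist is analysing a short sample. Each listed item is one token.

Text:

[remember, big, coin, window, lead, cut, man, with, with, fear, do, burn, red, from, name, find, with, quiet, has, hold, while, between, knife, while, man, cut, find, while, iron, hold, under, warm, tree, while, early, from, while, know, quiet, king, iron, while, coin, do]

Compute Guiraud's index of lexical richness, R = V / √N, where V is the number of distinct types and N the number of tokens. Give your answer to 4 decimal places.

4.2212

N = 44, V = 28.
√N = 6.633250
R = 28 / 6.633250 = 4.2212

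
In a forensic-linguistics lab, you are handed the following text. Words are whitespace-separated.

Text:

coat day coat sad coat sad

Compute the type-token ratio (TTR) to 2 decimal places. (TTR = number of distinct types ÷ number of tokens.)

N = 6 tokens, V = 3 types.
TTR = V / N = 3 / 6 = 0.50

0.50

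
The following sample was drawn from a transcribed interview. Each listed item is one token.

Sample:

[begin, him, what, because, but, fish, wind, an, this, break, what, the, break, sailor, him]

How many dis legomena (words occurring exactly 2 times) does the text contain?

Frequencies: him:2, what:2, break:2, begin:1, because:1, but:1, fish:1, wind:1, an:1, this:1, the:1, sailor:1
Words with frequency 2: break, him, what

3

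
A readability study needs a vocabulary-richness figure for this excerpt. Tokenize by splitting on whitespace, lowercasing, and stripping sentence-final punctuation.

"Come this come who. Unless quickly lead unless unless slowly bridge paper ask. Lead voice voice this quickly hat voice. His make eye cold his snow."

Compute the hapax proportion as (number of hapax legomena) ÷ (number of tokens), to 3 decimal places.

0.385

Frequencies: unless:3, voice:3, come:2, this:2, quickly:2, lead:2, his:2, who:1, slowly:1, bridge:1, paper:1, ask:1, hat:1, make:1, eye:1, cold:1, snow:1
Hapax count = 10; token count = 26.
Ratio = 10 / 26 = 0.385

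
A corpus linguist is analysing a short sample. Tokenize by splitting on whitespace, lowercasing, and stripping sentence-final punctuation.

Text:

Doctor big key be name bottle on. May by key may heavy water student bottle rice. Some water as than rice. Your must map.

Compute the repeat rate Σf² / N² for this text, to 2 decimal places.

Frequencies: key:2, bottle:2, may:2, water:2, rice:2, doctor:1, big:1, be:1, name:1, on:1, by:1, heavy:1, student:1, some:1, as:1, than:1, your:1, must:1, map:1
Σf² = 34; N² = 576
Repeat rate = 34 / 576 = 0.06

0.06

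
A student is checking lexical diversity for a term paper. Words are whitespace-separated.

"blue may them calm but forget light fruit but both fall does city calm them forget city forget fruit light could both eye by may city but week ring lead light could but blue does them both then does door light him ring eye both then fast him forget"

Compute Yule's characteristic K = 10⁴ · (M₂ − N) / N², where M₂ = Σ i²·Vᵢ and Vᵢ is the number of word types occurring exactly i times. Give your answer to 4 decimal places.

Frequencies: but:4, forget:4, light:4, both:4, them:3, does:3, city:3, blue:2, may:2, calm:2, fruit:2, could:2, eye:2, ring:2, then:2, him:2, fall:1, by:1, week:1, lead:1, … (2 more, each freq 1)
N = 49. Frequency spectrum: V_1=6, V_2=9, V_3=3, V_4=4
M₂ = 1²·6 + 2²·9 + 3²·3 + 4²·4 = 133
K = 10000 × (133 − 49) / 49² = 349.8542

349.8542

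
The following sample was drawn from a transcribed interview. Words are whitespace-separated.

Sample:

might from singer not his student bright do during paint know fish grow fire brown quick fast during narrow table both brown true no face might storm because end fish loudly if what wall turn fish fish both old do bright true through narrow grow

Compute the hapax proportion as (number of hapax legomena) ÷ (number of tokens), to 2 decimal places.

Frequencies: fish:4, might:2, bright:2, do:2, during:2, grow:2, brown:2, narrow:2, both:2, true:2, from:1, singer:1, not:1, his:1, student:1, paint:1, know:1, fire:1, quick:1, fast:1, … (13 more, each freq 1)
Hapax count = 23; token count = 45.
Ratio = 23 / 45 = 0.51

0.51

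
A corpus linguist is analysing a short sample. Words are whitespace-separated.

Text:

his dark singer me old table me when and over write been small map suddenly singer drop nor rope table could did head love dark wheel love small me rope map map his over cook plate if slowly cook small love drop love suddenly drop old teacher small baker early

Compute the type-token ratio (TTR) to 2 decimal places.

0.58

N = 50 tokens, V = 29 types.
TTR = V / N = 29 / 50 = 0.58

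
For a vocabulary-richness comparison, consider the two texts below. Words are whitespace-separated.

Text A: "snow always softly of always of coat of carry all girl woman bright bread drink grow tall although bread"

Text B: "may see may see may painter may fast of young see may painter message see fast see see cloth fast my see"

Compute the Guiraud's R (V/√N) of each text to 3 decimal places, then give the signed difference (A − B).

1.522

A: V=15, N=19, R=3.441
B: V=9, N=22, R=1.919
Difference = 3.441 − 1.919 = 1.522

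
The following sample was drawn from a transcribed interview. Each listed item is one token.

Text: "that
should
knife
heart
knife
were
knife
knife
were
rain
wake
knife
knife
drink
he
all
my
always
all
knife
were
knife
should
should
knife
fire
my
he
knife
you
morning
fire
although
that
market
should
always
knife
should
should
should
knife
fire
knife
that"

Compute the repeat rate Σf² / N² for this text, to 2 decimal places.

0.13

Frequencies: knife:13, should:7, that:3, were:3, fire:3, he:2, all:2, my:2, always:2, heart:1, rain:1, wake:1, drink:1, you:1, morning:1, although:1, market:1
Σf² = 269; N² = 2025
Repeat rate = 269 / 2025 = 0.13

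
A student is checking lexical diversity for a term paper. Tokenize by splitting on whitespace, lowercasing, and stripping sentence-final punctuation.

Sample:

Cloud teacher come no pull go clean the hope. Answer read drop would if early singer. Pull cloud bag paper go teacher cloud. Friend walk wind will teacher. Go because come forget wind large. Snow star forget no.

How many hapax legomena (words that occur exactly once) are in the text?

19

Frequencies: cloud:3, teacher:3, go:3, come:2, no:2, pull:2, wind:2, forget:2, clean:1, the:1, hope:1, answer:1, read:1, drop:1, would:1, if:1, early:1, singer:1, bag:1, paper:1, … (7 more, each freq 1)
Hapax (freq=1): answer, bag, because, clean, drop, early, friend, hope, if, large, paper, read, singer, snow, star, the, walk, will, would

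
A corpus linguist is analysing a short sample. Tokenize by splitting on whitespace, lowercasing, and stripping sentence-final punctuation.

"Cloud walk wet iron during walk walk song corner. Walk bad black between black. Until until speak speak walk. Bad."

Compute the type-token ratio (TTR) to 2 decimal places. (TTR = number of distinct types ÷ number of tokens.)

N = 20 tokens, V = 12 types.
TTR = V / N = 12 / 20 = 0.60

0.60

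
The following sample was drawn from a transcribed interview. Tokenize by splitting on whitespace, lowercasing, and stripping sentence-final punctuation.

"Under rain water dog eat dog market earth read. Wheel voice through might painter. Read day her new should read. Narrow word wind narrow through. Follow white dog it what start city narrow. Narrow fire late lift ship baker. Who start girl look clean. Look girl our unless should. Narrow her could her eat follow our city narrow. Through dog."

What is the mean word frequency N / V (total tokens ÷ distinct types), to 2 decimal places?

1.58

N = 60 tokens, V = 38 types.
Mean frequency = N / V = 60 / 38 = 1.58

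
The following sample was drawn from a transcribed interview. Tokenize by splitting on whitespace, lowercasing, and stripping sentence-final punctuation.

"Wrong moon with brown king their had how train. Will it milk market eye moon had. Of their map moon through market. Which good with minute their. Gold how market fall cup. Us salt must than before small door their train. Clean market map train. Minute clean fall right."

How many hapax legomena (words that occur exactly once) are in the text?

21

Frequencies: their:4, market:4, moon:3, train:3, with:2, had:2, how:2, map:2, minute:2, fall:2, clean:2, wrong:1, brown:1, king:1, will:1, it:1, milk:1, eye:1, of:1, through:1, … (12 more, each freq 1)
Hapax (freq=1): before, brown, cup, door, eye, gold, good, it, king, milk, must, of, right, salt, small, than, through, us, which, will, wrong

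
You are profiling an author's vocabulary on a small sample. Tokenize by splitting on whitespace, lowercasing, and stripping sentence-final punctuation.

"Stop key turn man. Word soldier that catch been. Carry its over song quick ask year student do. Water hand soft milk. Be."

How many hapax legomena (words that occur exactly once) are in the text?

Frequencies: stop:1, key:1, turn:1, man:1, word:1, soldier:1, that:1, catch:1, been:1, carry:1, its:1, over:1, song:1, quick:1, ask:1, year:1, student:1, do:1, water:1, hand:1, … (3 more, each freq 1)
Hapax (freq=1): ask, be, been, carry, catch, do, hand, its, key, man, milk, over, quick, soft, soldier, song, stop, student, that, turn, water, word, year

23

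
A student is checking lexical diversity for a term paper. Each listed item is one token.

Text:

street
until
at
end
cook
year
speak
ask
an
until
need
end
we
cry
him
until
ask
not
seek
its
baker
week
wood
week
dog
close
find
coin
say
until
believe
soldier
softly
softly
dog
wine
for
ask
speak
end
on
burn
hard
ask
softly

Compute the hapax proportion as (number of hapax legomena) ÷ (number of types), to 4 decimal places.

Frequencies: until:4, ask:4, end:3, softly:3, speak:2, week:2, dog:2, street:1, at:1, cook:1, year:1, an:1, need:1, we:1, cry:1, him:1, not:1, seek:1, its:1, baker:1, … (12 more, each freq 1)
Hapax count = 25; type count = 32.
Ratio = 25 / 32 = 0.7813

0.7813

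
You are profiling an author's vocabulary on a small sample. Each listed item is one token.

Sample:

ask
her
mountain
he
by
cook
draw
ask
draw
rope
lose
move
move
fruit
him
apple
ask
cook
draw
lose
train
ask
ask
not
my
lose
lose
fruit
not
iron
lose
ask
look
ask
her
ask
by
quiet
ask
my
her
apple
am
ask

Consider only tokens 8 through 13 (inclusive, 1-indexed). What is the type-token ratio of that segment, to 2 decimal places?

Segment tokens 8–13: ask, draw, rope, lose, move, move
Segment N = 6, segment V = 5.
TTR = 5 / 6 = 0.83

0.83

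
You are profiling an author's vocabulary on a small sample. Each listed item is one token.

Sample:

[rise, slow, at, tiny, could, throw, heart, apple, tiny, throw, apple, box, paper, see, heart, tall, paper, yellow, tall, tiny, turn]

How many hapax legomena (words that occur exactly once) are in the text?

8

Frequencies: tiny:3, throw:2, heart:2, apple:2, paper:2, tall:2, rise:1, slow:1, at:1, could:1, box:1, see:1, yellow:1, turn:1
Hapax (freq=1): at, box, could, rise, see, slow, turn, yellow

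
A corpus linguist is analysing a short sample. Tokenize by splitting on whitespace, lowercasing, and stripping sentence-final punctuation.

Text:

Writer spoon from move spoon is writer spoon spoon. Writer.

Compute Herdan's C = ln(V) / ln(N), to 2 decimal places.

0.70

N = 10, V = 5.
ln(V) = 1.609438, ln(N) = 2.302585
C = 1.609438 / 2.302585 = 0.70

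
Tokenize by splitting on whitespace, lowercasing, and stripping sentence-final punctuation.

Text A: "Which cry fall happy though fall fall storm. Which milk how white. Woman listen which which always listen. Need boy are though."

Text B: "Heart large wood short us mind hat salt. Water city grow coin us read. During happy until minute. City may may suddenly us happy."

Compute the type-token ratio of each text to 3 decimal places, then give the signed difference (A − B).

TTR(A) = 15/22 = 0.682
TTR(B) = 19/24 = 0.792
Difference = 0.682 − 0.792 = -0.110

-0.110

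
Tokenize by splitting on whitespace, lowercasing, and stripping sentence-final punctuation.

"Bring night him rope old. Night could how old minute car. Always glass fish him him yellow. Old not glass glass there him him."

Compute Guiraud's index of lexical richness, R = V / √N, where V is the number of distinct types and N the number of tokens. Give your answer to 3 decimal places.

N = 24, V = 15.
√N = 4.898979
R = 15 / 4.898979 = 3.062

3.062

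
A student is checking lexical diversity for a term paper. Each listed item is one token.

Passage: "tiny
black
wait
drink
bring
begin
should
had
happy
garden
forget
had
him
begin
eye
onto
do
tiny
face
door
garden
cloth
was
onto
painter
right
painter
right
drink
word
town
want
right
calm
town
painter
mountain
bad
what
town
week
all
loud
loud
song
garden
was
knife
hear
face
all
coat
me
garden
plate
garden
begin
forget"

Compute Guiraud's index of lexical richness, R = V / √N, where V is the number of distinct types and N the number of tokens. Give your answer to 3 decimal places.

4.858

N = 58, V = 37.
√N = 7.615773
R = 37 / 7.615773 = 4.858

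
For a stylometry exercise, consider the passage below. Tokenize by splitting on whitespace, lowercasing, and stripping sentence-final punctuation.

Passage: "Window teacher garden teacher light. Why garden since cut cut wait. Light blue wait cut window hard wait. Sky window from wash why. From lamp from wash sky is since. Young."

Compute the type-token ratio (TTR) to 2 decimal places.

N = 31 tokens, V = 16 types.
TTR = V / N = 16 / 31 = 0.52

0.52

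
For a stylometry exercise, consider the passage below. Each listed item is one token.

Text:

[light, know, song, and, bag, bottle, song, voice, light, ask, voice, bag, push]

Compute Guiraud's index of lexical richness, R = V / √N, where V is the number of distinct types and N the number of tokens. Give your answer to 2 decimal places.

2.50

N = 13, V = 9.
√N = 3.605551
R = 9 / 3.605551 = 2.50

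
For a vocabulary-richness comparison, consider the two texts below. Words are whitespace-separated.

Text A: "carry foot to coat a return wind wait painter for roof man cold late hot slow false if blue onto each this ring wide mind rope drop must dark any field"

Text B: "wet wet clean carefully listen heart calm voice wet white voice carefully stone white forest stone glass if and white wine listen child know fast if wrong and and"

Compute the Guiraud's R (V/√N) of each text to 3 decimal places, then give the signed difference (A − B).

A: V=31, N=31, R=5.568
B: V=18, N=29, R=3.343
Difference = 5.568 − 3.343 = 2.225

2.225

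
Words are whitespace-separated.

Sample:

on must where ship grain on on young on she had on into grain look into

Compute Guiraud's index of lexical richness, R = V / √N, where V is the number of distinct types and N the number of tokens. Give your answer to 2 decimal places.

2.50

N = 16, V = 10.
√N = 4.000000
R = 10 / 4.000000 = 2.50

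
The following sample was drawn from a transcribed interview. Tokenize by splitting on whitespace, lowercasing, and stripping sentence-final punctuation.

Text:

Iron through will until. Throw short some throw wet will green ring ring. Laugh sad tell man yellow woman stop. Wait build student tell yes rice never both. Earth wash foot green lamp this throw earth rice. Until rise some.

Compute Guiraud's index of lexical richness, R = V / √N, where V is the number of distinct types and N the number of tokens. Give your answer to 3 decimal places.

4.743

N = 40, V = 30.
√N = 6.324555
R = 30 / 6.324555 = 4.743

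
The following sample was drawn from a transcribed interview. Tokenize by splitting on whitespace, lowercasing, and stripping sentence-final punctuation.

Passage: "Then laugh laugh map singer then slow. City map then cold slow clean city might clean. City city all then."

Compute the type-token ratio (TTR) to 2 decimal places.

N = 20 tokens, V = 10 types.
TTR = V / N = 10 / 20 = 0.50

0.50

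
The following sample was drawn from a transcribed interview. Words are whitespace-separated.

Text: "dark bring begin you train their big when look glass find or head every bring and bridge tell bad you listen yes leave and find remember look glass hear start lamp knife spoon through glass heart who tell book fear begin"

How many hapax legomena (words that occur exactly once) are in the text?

Frequencies: glass:3, bring:2, begin:2, you:2, look:2, find:2, and:2, tell:2, dark:1, train:1, their:1, big:1, when:1, or:1, head:1, every:1, bridge:1, bad:1, listen:1, yes:1, … (12 more, each freq 1)
Hapax (freq=1): bad, big, book, bridge, dark, every, fear, head, hear, heart, knife, lamp, leave, listen, or, remember, spoon, start, their, through, train, when, who, yes

24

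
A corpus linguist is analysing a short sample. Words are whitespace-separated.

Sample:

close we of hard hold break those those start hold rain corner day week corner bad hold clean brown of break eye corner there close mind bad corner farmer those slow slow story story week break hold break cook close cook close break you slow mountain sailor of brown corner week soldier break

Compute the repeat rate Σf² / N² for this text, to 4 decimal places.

Frequencies: break:6, corner:5, close:4, hold:4, of:3, those:3, week:3, slow:3, bad:2, brown:2, story:2, cook:2, we:1, hard:1, start:1, rain:1, day:1, clean:1, eye:1, there:1, … (6 more, each freq 1)
Σf² = 159; N² = 2809
Repeat rate = 159 / 2809 = 0.0566

0.0566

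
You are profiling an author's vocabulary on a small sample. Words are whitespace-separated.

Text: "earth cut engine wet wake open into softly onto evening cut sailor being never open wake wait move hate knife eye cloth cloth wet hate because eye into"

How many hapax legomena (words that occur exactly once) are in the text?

12

Frequencies: cut:2, wet:2, wake:2, open:2, into:2, hate:2, eye:2, cloth:2, earth:1, engine:1, softly:1, onto:1, evening:1, sailor:1, being:1, never:1, wait:1, move:1, knife:1, because:1
Hapax (freq=1): because, being, earth, engine, evening, knife, move, never, onto, sailor, softly, wait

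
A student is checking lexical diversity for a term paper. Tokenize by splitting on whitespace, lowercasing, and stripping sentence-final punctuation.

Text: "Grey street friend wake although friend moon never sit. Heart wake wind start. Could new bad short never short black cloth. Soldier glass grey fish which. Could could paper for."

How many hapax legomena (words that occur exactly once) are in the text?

Frequencies: could:3, grey:2, friend:2, wake:2, never:2, short:2, street:1, although:1, moon:1, sit:1, heart:1, wind:1, start:1, new:1, bad:1, black:1, cloth:1, soldier:1, glass:1, fish:1, … (3 more, each freq 1)
Hapax (freq=1): although, bad, black, cloth, fish, for, glass, heart, moon, new, paper, sit, soldier, start, street, which, wind

17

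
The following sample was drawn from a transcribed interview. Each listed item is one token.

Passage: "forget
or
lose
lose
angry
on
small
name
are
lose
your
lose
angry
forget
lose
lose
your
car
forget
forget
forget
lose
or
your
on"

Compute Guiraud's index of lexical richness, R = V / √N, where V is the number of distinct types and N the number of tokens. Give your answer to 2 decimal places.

2.00

N = 25, V = 10.
√N = 5.000000
R = 10 / 5.000000 = 2.00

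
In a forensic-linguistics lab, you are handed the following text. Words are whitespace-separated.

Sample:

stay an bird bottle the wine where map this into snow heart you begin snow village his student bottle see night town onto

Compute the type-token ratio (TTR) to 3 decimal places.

0.913

N = 23 tokens, V = 21 types.
TTR = V / N = 21 / 23 = 0.913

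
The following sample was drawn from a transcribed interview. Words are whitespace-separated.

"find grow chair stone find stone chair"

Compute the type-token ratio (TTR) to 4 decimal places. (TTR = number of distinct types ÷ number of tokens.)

0.5714

N = 7 tokens, V = 4 types.
TTR = V / N = 4 / 7 = 0.5714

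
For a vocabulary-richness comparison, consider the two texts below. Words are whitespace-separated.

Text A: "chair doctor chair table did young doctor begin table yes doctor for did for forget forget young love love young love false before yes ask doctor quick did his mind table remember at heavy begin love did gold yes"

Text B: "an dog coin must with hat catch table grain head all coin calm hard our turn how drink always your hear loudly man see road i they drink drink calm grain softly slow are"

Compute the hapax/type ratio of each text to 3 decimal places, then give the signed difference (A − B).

-0.362

A: hapax=10, V=20, ratio=0.500
B: hapax=25, V=29, ratio=0.862
Difference = 0.500 − 0.862 = -0.362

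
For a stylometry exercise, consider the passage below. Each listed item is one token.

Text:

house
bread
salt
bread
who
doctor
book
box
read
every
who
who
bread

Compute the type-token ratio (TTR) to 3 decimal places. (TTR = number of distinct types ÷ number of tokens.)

0.692

N = 13 tokens, V = 9 types.
TTR = V / N = 9 / 13 = 0.692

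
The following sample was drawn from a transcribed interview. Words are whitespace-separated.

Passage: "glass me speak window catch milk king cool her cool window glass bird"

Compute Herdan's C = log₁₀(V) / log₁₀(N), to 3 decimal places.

0.898

N = 13, V = 10.
log₁₀(V) = 1.000000, log₁₀(N) = 1.113943
C = 1.000000 / 1.113943 = 0.898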